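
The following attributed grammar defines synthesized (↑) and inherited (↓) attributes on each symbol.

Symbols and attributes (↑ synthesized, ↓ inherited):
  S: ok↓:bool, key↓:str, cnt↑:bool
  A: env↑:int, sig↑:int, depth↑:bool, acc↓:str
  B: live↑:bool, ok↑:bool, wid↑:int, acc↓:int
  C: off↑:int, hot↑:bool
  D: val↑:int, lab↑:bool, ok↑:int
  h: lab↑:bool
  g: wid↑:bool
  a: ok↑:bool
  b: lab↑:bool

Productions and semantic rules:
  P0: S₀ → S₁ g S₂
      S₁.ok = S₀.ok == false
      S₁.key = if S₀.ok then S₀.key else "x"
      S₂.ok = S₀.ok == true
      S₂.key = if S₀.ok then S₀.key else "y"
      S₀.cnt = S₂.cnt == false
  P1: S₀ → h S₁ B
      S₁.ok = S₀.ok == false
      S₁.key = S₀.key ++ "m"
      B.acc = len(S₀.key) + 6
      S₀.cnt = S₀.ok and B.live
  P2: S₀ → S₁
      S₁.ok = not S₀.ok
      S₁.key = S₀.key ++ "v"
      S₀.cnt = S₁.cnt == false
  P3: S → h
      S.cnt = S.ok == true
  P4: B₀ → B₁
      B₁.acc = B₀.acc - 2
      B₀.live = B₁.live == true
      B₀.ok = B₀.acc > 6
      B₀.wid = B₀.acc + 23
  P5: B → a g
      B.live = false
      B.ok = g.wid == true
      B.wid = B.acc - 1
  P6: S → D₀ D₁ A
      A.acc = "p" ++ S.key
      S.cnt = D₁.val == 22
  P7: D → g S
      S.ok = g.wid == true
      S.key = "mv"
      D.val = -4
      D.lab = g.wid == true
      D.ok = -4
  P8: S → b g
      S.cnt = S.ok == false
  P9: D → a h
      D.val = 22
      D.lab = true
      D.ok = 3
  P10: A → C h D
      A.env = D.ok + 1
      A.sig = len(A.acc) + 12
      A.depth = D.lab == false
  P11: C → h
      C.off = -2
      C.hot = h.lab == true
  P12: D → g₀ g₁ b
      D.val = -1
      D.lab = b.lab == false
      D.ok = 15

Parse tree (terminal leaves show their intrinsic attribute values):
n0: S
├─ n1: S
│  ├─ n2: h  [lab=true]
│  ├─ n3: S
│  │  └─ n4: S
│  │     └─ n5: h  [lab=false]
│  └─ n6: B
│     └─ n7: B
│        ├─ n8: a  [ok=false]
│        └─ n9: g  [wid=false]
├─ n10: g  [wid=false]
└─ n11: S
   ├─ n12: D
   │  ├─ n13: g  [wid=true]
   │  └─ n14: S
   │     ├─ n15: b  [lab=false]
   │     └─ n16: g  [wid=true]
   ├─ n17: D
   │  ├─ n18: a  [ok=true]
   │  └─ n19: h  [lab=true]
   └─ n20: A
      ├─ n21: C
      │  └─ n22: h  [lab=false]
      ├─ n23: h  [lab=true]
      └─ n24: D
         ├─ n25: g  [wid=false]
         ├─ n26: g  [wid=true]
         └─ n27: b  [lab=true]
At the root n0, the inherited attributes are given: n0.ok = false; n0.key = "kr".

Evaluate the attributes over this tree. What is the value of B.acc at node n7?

5

1. n0.ok = false  [given at root]
2. n0.key = "kr"  [given at root]
3. n1.ok = true  [S₀.ok == false]
4. n1.key = "x"  [if S₀.ok then S₀.key else "x"]
5. n2.lab = true  [terminal]
6. n3.ok = false  [S₀.ok == false]
7. n3.key = "xm"  [S₀.key ++ "m"]
8. n4.ok = true  [not S₀.ok]
9. n4.key = "xmv"  [S₀.key ++ "v"]
10. n5.lab = false  [terminal]
11. n4.cnt = true  [S.ok == true]
12. n3.cnt = false  [S₁.cnt == false]
13. n6.acc = 7  [len(S₀.key) + 6]
14. n7.acc = 5  [B₀.acc - 2]
15. n8.ok = false  [terminal]
16. n9.wid = false  [terminal]
17. n7.live = false  [false]
18. n7.ok = false  [g.wid == true]
19. n7.wid = 4  [B.acc - 1]
20. n6.live = false  [B₁.live == true]
21. n6.ok = true  [B₀.acc > 6]
22. n6.wid = 30  [B₀.acc + 23]
23. n1.cnt = false  [S₀.ok and B.live]
24. n10.wid = false  [terminal]
25. n11.ok = false  [S₀.ok == true]
26. n11.key = "y"  [if S₀.ok then S₀.key else "y"]
27. n13.wid = true  [terminal]
28. n14.ok = true  [g.wid == true]
29. n14.key = "mv"  ["mv"]
30. n15.lab = false  [terminal]
31. n16.wid = true  [terminal]
32. n14.cnt = false  [S.ok == false]
33. n12.val = -4  [-4]
34. n12.lab = true  [g.wid == true]
35. n12.ok = -4  [-4]
36. n18.ok = true  [terminal]
37. n19.lab = true  [terminal]
38. n17.val = 22  [22]
39. n17.lab = true  [true]
40. n17.ok = 3  [3]
41. n20.acc = "py"  ["p" ++ S.key]
42. n22.lab = false  [terminal]
43. n21.off = -2  [-2]
44. n21.hot = false  [h.lab == true]
45. n23.lab = true  [terminal]
46. n25.wid = false  [terminal]
47. n26.wid = true  [terminal]
48. n27.lab = true  [terminal]
49. n24.val = -1  [-1]
50. n24.lab = false  [b.lab == false]
51. n24.ok = 15  [15]
52. n20.env = 16  [D.ok + 1]
53. n20.sig = 14  [len(A.acc) + 12]
54. n20.depth = true  [D.lab == false]
55. n11.cnt = true  [D₁.val == 22]
56. n0.cnt = false  [S₂.cnt == false]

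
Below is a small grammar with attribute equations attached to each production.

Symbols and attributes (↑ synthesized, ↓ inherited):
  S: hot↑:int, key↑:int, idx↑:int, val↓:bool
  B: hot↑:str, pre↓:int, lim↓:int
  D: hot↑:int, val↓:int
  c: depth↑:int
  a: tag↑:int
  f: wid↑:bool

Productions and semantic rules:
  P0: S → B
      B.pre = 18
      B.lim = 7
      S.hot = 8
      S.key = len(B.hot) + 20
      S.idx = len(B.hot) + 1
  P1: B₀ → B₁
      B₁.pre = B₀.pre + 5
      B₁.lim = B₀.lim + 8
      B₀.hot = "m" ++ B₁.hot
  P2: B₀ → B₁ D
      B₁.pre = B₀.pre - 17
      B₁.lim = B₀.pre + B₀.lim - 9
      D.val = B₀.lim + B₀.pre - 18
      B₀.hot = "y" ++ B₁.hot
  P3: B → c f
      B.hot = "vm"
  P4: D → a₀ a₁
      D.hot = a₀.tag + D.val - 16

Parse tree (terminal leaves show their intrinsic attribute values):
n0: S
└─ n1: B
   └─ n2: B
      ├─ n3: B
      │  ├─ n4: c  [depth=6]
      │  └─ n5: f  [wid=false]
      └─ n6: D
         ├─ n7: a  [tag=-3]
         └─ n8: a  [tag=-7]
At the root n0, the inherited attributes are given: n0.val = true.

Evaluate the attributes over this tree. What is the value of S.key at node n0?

24

1. n0.val = true  [given at root]
2. n1.pre = 18  [18]
3. n1.lim = 7  [7]
4. n2.pre = 23  [B₀.pre + 5]
5. n2.lim = 15  [B₀.lim + 8]
6. n3.pre = 6  [B₀.pre - 17]
7. n3.lim = 29  [B₀.pre + B₀.lim - 9]
8. n4.depth = 6  [terminal]
9. n5.wid = false  [terminal]
10. n3.hot = "vm"  ["vm"]
11. n6.val = 20  [B₀.lim + B₀.pre - 18]
12. n7.tag = -3  [terminal]
13. n8.tag = -7  [terminal]
14. n6.hot = 1  [a₀.tag + D.val - 16]
15. n2.hot = "yvm"  ["y" ++ B₁.hot]
16. n1.hot = "myvm"  ["m" ++ B₁.hot]
17. n0.hot = 8  [8]
18. n0.key = 24  [len(B.hot) + 20]
19. n0.idx = 5  [len(B.hot) + 1]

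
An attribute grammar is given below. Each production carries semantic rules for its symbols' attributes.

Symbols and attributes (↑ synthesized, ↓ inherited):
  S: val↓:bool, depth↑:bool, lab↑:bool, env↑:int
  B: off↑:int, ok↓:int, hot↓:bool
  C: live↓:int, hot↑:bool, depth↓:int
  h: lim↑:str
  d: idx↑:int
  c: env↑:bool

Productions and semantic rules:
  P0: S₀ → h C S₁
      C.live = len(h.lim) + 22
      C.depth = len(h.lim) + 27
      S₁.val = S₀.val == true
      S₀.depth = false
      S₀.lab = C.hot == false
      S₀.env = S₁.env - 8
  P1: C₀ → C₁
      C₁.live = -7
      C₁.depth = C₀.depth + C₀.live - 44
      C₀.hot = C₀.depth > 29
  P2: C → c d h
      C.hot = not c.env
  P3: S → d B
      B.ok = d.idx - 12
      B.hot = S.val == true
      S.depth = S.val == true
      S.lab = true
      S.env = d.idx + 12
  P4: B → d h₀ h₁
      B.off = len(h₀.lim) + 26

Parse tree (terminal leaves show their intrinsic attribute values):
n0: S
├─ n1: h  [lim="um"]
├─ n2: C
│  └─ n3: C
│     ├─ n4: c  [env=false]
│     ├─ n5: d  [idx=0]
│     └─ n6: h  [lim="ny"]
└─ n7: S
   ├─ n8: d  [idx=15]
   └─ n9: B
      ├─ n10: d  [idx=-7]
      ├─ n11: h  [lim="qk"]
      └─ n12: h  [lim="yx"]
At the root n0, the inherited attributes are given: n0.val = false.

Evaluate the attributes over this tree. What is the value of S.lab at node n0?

true

1. n0.val = false  [given at root]
2. n1.lim = "um"  [terminal]
3. n2.live = 24  [len(h.lim) + 22]
4. n2.depth = 29  [len(h.lim) + 27]
5. n3.live = -7  [-7]
6. n3.depth = 9  [C₀.depth + C₀.live - 44]
7. n4.env = false  [terminal]
8. n5.idx = 0  [terminal]
9. n6.lim = "ny"  [terminal]
10. n3.hot = true  [not c.env]
11. n2.hot = false  [C₀.depth > 29]
12. n7.val = false  [S₀.val == true]
13. n8.idx = 15  [terminal]
14. n9.ok = 3  [d.idx - 12]
15. n9.hot = false  [S.val == true]
16. n10.idx = -7  [terminal]
17. n11.lim = "qk"  [terminal]
18. n12.lim = "yx"  [terminal]
19. n9.off = 28  [len(h₀.lim) + 26]
20. n7.depth = false  [S.val == true]
21. n7.lab = true  [true]
22. n7.env = 27  [d.idx + 12]
23. n0.depth = false  [false]
24. n0.lab = true  [C.hot == false]
25. n0.env = 19  [S₁.env - 8]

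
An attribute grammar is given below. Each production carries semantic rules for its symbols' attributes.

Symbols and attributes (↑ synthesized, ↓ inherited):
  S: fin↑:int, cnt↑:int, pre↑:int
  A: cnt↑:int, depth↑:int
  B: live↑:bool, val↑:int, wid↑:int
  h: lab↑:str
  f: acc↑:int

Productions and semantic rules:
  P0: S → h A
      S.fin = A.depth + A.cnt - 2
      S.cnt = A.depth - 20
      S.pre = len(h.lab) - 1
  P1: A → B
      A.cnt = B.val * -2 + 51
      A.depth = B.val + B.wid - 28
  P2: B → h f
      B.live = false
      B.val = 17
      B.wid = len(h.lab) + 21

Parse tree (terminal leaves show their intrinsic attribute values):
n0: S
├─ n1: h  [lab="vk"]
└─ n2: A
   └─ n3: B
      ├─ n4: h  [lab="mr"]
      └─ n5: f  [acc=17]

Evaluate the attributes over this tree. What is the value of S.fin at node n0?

1. n1.lab = "vk"  [terminal]
2. n4.lab = "mr"  [terminal]
3. n5.acc = 17  [terminal]
4. n3.live = false  [false]
5. n3.val = 17  [17]
6. n3.wid = 23  [len(h.lab) + 21]
7. n2.cnt = 17  [B.val * -2 + 51]
8. n2.depth = 12  [B.val + B.wid - 28]
9. n0.fin = 27  [A.depth + A.cnt - 2]
10. n0.cnt = -8  [A.depth - 20]
11. n0.pre = 1  [len(h.lab) - 1]

27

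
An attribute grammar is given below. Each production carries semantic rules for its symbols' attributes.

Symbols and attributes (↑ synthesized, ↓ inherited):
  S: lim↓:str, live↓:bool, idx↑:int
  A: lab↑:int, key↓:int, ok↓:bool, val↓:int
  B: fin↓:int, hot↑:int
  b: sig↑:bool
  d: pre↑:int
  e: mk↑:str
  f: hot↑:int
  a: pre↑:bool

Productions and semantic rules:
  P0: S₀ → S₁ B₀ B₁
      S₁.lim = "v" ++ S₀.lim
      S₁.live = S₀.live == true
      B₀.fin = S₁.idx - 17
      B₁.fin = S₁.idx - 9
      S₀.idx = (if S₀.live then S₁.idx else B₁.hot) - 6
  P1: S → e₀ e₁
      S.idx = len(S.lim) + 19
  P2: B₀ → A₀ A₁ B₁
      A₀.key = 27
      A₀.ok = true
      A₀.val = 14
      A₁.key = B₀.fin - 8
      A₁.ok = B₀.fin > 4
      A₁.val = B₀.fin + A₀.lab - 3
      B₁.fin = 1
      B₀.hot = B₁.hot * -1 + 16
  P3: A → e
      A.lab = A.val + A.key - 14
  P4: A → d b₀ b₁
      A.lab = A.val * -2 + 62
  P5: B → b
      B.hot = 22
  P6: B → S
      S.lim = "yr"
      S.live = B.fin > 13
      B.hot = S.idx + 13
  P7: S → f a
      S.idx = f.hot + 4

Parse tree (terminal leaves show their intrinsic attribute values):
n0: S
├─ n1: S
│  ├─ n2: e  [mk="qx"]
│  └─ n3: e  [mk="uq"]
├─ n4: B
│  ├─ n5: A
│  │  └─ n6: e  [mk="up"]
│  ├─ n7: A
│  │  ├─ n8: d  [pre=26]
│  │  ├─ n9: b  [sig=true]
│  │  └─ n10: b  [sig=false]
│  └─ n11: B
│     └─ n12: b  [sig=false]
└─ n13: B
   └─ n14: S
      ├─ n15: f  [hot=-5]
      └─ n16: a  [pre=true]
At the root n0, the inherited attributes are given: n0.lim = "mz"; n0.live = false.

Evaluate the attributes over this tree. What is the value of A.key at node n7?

-3

1. n0.lim = "mz"  [given at root]
2. n0.live = false  [given at root]
3. n1.lim = "vmz"  ["v" ++ S₀.lim]
4. n1.live = false  [S₀.live == true]
5. n2.mk = "qx"  [terminal]
6. n3.mk = "uq"  [terminal]
7. n1.idx = 22  [len(S.lim) + 19]
8. n4.fin = 5  [S₁.idx - 17]
9. n5.key = 27  [27]
10. n5.ok = true  [true]
11. n5.val = 14  [14]
12. n6.mk = "up"  [terminal]
13. n5.lab = 27  [A.val + A.key - 14]
14. n7.key = -3  [B₀.fin - 8]
15. n7.ok = true  [B₀.fin > 4]
16. n7.val = 29  [B₀.fin + A₀.lab - 3]
17. n8.pre = 26  [terminal]
18. n9.sig = true  [terminal]
19. n10.sig = false  [terminal]
20. n7.lab = 4  [A.val * -2 + 62]
21. n11.fin = 1  [1]
22. n12.sig = false  [terminal]
23. n11.hot = 22  [22]
24. n4.hot = -6  [B₁.hot * -1 + 16]
25. n13.fin = 13  [S₁.idx - 9]
26. n14.lim = "yr"  ["yr"]
27. n14.live = false  [B.fin > 13]
28. n15.hot = -5  [terminal]
29. n16.pre = true  [terminal]
30. n14.idx = -1  [f.hot + 4]
31. n13.hot = 12  [S.idx + 13]
32. n0.idx = 6  [(if S₀.live then S₁.idx else B₁.hot) - 6]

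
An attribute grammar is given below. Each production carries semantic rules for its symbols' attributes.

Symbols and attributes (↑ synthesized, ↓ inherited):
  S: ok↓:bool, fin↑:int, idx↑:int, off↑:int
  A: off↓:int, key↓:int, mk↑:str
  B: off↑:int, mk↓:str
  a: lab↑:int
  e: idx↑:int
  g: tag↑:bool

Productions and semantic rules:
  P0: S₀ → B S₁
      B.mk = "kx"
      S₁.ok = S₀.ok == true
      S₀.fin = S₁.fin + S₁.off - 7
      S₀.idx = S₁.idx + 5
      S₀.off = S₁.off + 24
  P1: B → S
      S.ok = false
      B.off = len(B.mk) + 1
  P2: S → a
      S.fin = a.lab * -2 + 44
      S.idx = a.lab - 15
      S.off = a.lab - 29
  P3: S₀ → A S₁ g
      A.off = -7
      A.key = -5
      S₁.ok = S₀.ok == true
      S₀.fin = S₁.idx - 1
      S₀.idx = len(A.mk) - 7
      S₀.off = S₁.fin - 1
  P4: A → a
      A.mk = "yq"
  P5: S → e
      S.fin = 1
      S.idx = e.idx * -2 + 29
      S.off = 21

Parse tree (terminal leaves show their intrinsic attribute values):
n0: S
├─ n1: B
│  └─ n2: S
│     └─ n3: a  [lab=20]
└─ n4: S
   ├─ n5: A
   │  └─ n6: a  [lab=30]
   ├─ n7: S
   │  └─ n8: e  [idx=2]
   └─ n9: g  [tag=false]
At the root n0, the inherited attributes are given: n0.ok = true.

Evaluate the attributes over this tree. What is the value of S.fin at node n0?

1. n0.ok = true  [given at root]
2. n1.mk = "kx"  ["kx"]
3. n2.ok = false  [false]
4. n3.lab = 20  [terminal]
5. n2.fin = 4  [a.lab * -2 + 44]
6. n2.idx = 5  [a.lab - 15]
7. n2.off = -9  [a.lab - 29]
8. n1.off = 3  [len(B.mk) + 1]
9. n4.ok = true  [S₀.ok == true]
10. n5.off = -7  [-7]
11. n5.key = -5  [-5]
12. n6.lab = 30  [terminal]
13. n5.mk = "yq"  ["yq"]
14. n7.ok = true  [S₀.ok == true]
15. n8.idx = 2  [terminal]
16. n7.fin = 1  [1]
17. n7.idx = 25  [e.idx * -2 + 29]
18. n7.off = 21  [21]
19. n9.tag = false  [terminal]
20. n4.fin = 24  [S₁.idx - 1]
21. n4.idx = -5  [len(A.mk) - 7]
22. n4.off = 0  [S₁.fin - 1]
23. n0.fin = 17  [S₁.fin + S₁.off - 7]
24. n0.idx = 0  [S₁.idx + 5]
25. n0.off = 24  [S₁.off + 24]

17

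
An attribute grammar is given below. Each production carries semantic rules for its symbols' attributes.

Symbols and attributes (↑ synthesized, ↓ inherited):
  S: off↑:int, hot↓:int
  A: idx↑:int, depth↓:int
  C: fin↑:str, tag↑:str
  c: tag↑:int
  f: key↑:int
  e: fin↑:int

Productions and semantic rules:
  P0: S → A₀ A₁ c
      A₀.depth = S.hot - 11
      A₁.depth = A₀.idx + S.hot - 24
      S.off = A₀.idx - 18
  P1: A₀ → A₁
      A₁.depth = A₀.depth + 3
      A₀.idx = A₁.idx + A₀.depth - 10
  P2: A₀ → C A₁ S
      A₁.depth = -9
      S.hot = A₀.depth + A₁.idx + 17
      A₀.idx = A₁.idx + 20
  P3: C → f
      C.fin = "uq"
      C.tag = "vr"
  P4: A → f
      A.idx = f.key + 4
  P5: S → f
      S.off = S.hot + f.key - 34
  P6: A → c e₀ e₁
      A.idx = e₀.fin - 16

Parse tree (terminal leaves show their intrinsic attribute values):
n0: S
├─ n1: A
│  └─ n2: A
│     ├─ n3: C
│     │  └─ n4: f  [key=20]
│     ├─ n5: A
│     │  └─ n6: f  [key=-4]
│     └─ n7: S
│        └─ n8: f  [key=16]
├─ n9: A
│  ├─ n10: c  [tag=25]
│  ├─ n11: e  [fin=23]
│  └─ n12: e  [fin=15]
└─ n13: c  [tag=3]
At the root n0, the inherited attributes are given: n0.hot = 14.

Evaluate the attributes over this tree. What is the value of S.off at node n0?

-5

1. n0.hot = 14  [given at root]
2. n1.depth = 3  [S.hot - 11]
3. n2.depth = 6  [A₀.depth + 3]
4. n4.key = 20  [terminal]
5. n3.fin = "uq"  ["uq"]
6. n3.tag = "vr"  ["vr"]
7. n5.depth = -9  [-9]
8. n6.key = -4  [terminal]
9. n5.idx = 0  [f.key + 4]
10. n7.hot = 23  [A₀.depth + A₁.idx + 17]
11. n8.key = 16  [terminal]
12. n7.off = 5  [S.hot + f.key - 34]
13. n2.idx = 20  [A₁.idx + 20]
14. n1.idx = 13  [A₁.idx + A₀.depth - 10]
15. n9.depth = 3  [A₀.idx + S.hot - 24]
16. n10.tag = 25  [terminal]
17. n11.fin = 23  [terminal]
18. n12.fin = 15  [terminal]
19. n9.idx = 7  [e₀.fin - 16]
20. n13.tag = 3  [terminal]
21. n0.off = -5  [A₀.idx - 18]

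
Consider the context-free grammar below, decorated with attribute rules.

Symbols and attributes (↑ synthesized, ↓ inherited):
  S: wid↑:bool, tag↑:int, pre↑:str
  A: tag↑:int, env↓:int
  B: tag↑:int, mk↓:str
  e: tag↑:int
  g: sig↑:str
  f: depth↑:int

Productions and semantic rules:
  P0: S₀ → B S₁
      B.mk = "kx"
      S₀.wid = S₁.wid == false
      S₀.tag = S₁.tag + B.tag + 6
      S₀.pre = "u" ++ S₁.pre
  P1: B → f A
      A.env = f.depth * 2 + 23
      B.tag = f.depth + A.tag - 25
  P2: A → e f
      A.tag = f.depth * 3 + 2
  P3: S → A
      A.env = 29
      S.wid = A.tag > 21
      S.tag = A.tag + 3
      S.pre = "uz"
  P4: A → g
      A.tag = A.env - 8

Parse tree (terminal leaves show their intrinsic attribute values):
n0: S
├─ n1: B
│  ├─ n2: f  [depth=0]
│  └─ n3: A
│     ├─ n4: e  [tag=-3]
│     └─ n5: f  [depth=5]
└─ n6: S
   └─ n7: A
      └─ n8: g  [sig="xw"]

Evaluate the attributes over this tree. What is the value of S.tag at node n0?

22

1. n1.mk = "kx"  ["kx"]
2. n2.depth = 0  [terminal]
3. n3.env = 23  [f.depth * 2 + 23]
4. n4.tag = -3  [terminal]
5. n5.depth = 5  [terminal]
6. n3.tag = 17  [f.depth * 3 + 2]
7. n1.tag = -8  [f.depth + A.tag - 25]
8. n7.env = 29  [29]
9. n8.sig = "xw"  [terminal]
10. n7.tag = 21  [A.env - 8]
11. n6.wid = false  [A.tag > 21]
12. n6.tag = 24  [A.tag + 3]
13. n6.pre = "uz"  ["uz"]
14. n0.wid = true  [S₁.wid == false]
15. n0.tag = 22  [S₁.tag + B.tag + 6]
16. n0.pre = "uuz"  ["u" ++ S₁.pre]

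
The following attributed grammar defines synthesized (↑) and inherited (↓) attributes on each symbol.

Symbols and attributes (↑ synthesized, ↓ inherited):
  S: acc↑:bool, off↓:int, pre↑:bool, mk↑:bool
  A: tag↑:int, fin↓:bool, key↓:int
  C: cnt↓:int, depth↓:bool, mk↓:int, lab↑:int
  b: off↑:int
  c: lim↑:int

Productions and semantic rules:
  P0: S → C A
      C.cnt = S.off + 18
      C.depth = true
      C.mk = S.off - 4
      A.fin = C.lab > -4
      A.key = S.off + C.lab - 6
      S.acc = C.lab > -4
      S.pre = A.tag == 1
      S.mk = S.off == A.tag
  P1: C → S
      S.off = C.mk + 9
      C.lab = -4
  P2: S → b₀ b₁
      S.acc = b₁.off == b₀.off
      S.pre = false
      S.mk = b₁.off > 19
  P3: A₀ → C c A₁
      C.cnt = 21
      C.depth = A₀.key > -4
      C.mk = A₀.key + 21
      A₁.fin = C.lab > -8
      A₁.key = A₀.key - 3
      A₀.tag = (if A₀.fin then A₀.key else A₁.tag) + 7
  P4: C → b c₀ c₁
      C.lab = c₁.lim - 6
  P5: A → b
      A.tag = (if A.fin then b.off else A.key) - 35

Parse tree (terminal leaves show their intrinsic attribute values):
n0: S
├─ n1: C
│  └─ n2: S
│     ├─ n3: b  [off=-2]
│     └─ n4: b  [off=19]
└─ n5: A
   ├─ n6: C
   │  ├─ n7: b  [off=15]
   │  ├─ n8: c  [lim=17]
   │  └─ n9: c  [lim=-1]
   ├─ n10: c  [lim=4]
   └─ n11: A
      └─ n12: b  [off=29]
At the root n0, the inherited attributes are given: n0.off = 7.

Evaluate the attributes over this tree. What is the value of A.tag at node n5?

1

1. n0.off = 7  [given at root]
2. n1.cnt = 25  [S.off + 18]
3. n1.depth = true  [true]
4. n1.mk = 3  [S.off - 4]
5. n2.off = 12  [C.mk + 9]
6. n3.off = -2  [terminal]
7. n4.off = 19  [terminal]
8. n2.acc = false  [b₁.off == b₀.off]
9. n2.pre = false  [false]
10. n2.mk = false  [b₁.off > 19]
11. n1.lab = -4  [-4]
12. n5.fin = false  [C.lab > -4]
13. n5.key = -3  [S.off + C.lab - 6]
14. n6.cnt = 21  [21]
15. n6.depth = true  [A₀.key > -4]
16. n6.mk = 18  [A₀.key + 21]
17. n7.off = 15  [terminal]
18. n8.lim = 17  [terminal]
19. n9.lim = -1  [terminal]
20. n6.lab = -7  [c₁.lim - 6]
21. n10.lim = 4  [terminal]
22. n11.fin = true  [C.lab > -8]
23. n11.key = -6  [A₀.key - 3]
24. n12.off = 29  [terminal]
25. n11.tag = -6  [(if A.fin then b.off else A.key) - 35]
26. n5.tag = 1  [(if A₀.fin then A₀.key else A₁.tag) + 7]
27. n0.acc = false  [C.lab > -4]
28. n0.pre = true  [A.tag == 1]
29. n0.mk = false  [S.off == A.tag]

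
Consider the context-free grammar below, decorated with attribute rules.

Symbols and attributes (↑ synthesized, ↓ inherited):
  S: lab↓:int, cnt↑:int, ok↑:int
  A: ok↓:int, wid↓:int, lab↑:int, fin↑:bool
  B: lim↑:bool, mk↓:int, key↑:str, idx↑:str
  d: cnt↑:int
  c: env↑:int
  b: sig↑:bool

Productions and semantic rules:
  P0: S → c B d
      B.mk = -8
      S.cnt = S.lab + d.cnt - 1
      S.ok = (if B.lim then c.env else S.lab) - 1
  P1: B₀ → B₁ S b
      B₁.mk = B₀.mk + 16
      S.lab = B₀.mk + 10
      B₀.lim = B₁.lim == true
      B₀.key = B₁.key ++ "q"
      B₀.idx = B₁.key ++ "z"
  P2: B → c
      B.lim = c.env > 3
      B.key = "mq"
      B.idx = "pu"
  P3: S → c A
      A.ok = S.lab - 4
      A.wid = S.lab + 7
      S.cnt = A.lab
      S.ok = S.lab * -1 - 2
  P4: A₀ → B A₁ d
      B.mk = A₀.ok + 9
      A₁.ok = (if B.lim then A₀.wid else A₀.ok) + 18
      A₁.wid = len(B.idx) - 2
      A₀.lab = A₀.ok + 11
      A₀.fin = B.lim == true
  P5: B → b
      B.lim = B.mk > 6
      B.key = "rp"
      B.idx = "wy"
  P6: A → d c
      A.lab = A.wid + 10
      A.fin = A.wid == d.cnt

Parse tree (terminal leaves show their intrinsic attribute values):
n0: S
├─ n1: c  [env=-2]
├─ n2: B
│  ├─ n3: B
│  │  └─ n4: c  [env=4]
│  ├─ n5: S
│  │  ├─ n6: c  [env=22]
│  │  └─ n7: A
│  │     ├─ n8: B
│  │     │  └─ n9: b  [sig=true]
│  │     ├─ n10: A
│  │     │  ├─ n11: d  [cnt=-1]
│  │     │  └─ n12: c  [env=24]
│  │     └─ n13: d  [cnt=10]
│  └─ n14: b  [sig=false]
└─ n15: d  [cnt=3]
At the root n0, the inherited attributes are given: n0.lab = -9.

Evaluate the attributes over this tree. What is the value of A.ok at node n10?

1. n0.lab = -9  [given at root]
2. n1.env = -2  [terminal]
3. n2.mk = -8  [-8]
4. n3.mk = 8  [B₀.mk + 16]
5. n4.env = 4  [terminal]
6. n3.lim = true  [c.env > 3]
7. n3.key = "mq"  ["mq"]
8. n3.idx = "pu"  ["pu"]
9. n5.lab = 2  [B₀.mk + 10]
10. n6.env = 22  [terminal]
11. n7.ok = -2  [S.lab - 4]
12. n7.wid = 9  [S.lab + 7]
13. n8.mk = 7  [A₀.ok + 9]
14. n9.sig = true  [terminal]
15. n8.lim = true  [B.mk > 6]
16. n8.key = "rp"  ["rp"]
17. n8.idx = "wy"  ["wy"]
18. n10.ok = 27  [(if B.lim then A₀.wid else A₀.ok) + 18]
19. n10.wid = 0  [len(B.idx) - 2]
20. n11.cnt = -1  [terminal]
21. n12.env = 24  [terminal]
22. n10.lab = 10  [A.wid + 10]
23. n10.fin = false  [A.wid == d.cnt]
24. n13.cnt = 10  [terminal]
25. n7.lab = 9  [A₀.ok + 11]
26. n7.fin = true  [B.lim == true]
27. n5.cnt = 9  [A.lab]
28. n5.ok = -4  [S.lab * -1 - 2]
29. n14.sig = false  [terminal]
30. n2.lim = true  [B₁.lim == true]
31. n2.key = "mqq"  [B₁.key ++ "q"]
32. n2.idx = "mqz"  [B₁.key ++ "z"]
33. n15.cnt = 3  [terminal]
34. n0.cnt = -7  [S.lab + d.cnt - 1]
35. n0.ok = -3  [(if B.lim then c.env else S.lab) - 1]

27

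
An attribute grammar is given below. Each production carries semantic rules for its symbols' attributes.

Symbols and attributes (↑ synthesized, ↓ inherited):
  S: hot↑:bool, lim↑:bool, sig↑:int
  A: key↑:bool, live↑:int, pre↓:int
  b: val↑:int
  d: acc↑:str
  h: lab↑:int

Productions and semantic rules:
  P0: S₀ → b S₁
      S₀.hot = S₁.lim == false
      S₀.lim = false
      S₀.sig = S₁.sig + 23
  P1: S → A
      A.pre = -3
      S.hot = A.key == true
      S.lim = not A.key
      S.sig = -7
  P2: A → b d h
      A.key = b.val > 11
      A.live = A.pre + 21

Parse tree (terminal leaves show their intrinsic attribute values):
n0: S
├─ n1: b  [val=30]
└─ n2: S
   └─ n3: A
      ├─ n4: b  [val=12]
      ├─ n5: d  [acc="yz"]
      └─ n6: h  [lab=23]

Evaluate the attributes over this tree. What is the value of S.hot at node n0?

true

1. n1.val = 30  [terminal]
2. n3.pre = -3  [-3]
3. n4.val = 12  [terminal]
4. n5.acc = "yz"  [terminal]
5. n6.lab = 23  [terminal]
6. n3.key = true  [b.val > 11]
7. n3.live = 18  [A.pre + 21]
8. n2.hot = true  [A.key == true]
9. n2.lim = false  [not A.key]
10. n2.sig = -7  [-7]
11. n0.hot = true  [S₁.lim == false]
12. n0.lim = false  [false]
13. n0.sig = 16  [S₁.sig + 23]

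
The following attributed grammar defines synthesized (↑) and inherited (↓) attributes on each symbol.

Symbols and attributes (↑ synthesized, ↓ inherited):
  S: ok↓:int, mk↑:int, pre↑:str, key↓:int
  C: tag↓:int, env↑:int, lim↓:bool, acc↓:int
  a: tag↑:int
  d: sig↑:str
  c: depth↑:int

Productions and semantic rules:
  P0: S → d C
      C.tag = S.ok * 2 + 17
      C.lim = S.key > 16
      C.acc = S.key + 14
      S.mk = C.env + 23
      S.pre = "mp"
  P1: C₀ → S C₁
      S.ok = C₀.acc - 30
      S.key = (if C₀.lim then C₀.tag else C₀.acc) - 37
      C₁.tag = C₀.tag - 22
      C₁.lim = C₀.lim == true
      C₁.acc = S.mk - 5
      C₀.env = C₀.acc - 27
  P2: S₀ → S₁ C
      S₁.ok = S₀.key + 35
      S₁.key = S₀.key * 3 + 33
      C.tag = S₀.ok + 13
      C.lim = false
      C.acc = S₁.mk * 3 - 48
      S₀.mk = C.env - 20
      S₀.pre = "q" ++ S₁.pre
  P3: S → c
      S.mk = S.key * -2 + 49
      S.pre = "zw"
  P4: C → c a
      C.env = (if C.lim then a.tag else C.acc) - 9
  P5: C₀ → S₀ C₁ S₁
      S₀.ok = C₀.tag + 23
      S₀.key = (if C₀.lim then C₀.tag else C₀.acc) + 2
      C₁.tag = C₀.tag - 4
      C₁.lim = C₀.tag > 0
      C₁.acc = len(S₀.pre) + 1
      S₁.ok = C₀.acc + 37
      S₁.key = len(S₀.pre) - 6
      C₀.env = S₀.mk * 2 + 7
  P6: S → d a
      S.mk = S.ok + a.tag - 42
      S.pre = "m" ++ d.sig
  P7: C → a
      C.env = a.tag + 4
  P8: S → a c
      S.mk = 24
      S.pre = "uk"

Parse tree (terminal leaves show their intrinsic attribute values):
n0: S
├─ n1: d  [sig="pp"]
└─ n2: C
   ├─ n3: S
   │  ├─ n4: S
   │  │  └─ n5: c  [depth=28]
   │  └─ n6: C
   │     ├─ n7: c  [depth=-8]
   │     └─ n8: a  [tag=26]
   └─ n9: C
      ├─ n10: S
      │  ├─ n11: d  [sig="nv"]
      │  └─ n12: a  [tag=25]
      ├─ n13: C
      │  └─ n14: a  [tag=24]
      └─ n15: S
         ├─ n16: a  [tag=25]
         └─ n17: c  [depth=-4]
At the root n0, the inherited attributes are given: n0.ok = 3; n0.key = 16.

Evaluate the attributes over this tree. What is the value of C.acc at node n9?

1. n0.ok = 3  [given at root]
2. n0.key = 16  [given at root]
3. n1.sig = "pp"  [terminal]
4. n2.tag = 23  [S.ok * 2 + 17]
5. n2.lim = false  [S.key > 16]
6. n2.acc = 30  [S.key + 14]
7. n3.ok = 0  [C₀.acc - 30]
8. n3.key = -7  [(if C₀.lim then C₀.tag else C₀.acc) - 37]
9. n4.ok = 28  [S₀.key + 35]
10. n4.key = 12  [S₀.key * 3 + 33]
11. n5.depth = 28  [terminal]
12. n4.mk = 25  [S.key * -2 + 49]
13. n4.pre = "zw"  ["zw"]
14. n6.tag = 13  [S₀.ok + 13]
15. n6.lim = false  [false]
16. n6.acc = 27  [S₁.mk * 3 - 48]
17. n7.depth = -8  [terminal]
18. n8.tag = 26  [terminal]
19. n6.env = 18  [(if C.lim then a.tag else C.acc) - 9]
20. n3.mk = -2  [C.env - 20]
21. n3.pre = "qzw"  ["q" ++ S₁.pre]
22. n9.tag = 1  [C₀.tag - 22]
23. n9.lim = false  [C₀.lim == true]
24. n9.acc = -7  [S.mk - 5]
25. n10.ok = 24  [C₀.tag + 23]
26. n10.key = -5  [(if C₀.lim then C₀.tag else C₀.acc) + 2]
27. n11.sig = "nv"  [terminal]
28. n12.tag = 25  [terminal]
29. n10.mk = 7  [S.ok + a.tag - 42]
30. n10.pre = "mnv"  ["m" ++ d.sig]
31. n13.tag = -3  [C₀.tag - 4]
32. n13.lim = true  [C₀.tag > 0]
33. n13.acc = 4  [len(S₀.pre) + 1]
34. n14.tag = 24  [terminal]
35. n13.env = 28  [a.tag + 4]
36. n15.ok = 30  [C₀.acc + 37]
37. n15.key = -3  [len(S₀.pre) - 6]
38. n16.tag = 25  [terminal]
39. n17.depth = -4  [terminal]
40. n15.mk = 24  [24]
41. n15.pre = "uk"  ["uk"]
42. n9.env = 21  [S₀.mk * 2 + 7]
43. n2.env = 3  [C₀.acc - 27]
44. n0.mk = 26  [C.env + 23]
45. n0.pre = "mp"  ["mp"]

-7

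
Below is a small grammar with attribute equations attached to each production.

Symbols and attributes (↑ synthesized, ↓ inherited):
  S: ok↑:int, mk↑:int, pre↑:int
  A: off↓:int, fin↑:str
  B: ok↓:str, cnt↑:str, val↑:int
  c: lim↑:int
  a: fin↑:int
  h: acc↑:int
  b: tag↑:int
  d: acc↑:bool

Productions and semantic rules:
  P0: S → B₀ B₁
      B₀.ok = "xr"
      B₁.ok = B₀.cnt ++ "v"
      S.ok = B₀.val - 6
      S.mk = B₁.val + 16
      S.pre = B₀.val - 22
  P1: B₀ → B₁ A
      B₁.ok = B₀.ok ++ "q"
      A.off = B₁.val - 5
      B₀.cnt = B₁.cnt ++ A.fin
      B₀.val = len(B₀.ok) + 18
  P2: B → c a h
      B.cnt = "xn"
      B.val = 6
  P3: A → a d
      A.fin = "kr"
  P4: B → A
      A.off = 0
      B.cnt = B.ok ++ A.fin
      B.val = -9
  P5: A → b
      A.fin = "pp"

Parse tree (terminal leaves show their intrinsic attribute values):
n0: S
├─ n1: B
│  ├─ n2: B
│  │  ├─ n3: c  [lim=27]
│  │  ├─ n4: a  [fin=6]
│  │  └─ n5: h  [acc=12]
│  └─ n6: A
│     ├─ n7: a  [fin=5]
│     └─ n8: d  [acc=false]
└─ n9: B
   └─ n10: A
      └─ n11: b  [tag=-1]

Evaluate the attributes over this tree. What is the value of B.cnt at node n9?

"xnkrvpp"

1. n1.ok = "xr"  ["xr"]
2. n2.ok = "xrq"  [B₀.ok ++ "q"]
3. n3.lim = 27  [terminal]
4. n4.fin = 6  [terminal]
5. n5.acc = 12  [terminal]
6. n2.cnt = "xn"  ["xn"]
7. n2.val = 6  [6]
8. n6.off = 1  [B₁.val - 5]
9. n7.fin = 5  [terminal]
10. n8.acc = false  [terminal]
11. n6.fin = "kr"  ["kr"]
12. n1.cnt = "xnkr"  [B₁.cnt ++ A.fin]
13. n1.val = 20  [len(B₀.ok) + 18]
14. n9.ok = "xnkrv"  [B₀.cnt ++ "v"]
15. n10.off = 0  [0]
16. n11.tag = -1  [terminal]
17. n10.fin = "pp"  ["pp"]
18. n9.cnt = "xnkrvpp"  [B.ok ++ A.fin]
19. n9.val = -9  [-9]
20. n0.ok = 14  [B₀.val - 6]
21. n0.mk = 7  [B₁.val + 16]
22. n0.pre = -2  [B₀.val - 22]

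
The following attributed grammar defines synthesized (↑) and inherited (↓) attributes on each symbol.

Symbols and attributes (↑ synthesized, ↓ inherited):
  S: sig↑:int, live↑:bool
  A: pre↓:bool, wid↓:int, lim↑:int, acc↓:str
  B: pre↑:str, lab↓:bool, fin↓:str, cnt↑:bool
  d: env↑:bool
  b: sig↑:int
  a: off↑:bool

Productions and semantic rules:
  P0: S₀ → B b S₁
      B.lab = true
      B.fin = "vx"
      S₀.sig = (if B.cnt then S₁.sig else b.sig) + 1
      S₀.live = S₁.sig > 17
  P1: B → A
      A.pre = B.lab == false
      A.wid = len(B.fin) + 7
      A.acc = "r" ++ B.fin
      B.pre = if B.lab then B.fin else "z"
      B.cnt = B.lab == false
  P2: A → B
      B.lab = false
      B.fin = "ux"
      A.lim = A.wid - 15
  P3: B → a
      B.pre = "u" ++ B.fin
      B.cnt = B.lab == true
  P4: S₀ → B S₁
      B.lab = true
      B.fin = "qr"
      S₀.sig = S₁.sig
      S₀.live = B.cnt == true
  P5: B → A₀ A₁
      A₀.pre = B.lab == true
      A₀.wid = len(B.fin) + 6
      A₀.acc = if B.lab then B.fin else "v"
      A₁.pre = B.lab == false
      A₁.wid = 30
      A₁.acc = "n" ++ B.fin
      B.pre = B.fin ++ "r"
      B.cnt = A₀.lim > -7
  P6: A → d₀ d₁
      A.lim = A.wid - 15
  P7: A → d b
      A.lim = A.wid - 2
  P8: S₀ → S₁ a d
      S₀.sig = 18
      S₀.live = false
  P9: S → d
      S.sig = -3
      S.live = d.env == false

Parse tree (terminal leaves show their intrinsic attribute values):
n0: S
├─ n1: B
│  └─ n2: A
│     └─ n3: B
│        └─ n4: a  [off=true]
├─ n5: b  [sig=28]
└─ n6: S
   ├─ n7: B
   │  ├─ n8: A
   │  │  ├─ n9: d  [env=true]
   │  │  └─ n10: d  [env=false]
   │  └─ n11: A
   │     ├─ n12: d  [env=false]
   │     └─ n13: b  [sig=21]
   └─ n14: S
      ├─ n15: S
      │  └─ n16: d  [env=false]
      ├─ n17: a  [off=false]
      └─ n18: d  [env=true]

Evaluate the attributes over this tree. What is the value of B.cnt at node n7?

1. n1.lab = true  [true]
2. n1.fin = "vx"  ["vx"]
3. n2.pre = false  [B.lab == false]
4. n2.wid = 9  [len(B.fin) + 7]
5. n2.acc = "rvx"  ["r" ++ B.fin]
6. n3.lab = false  [false]
7. n3.fin = "ux"  ["ux"]
8. n4.off = true  [terminal]
9. n3.pre = "uux"  ["u" ++ B.fin]
10. n3.cnt = false  [B.lab == true]
11. n2.lim = -6  [A.wid - 15]
12. n1.pre = "vx"  [if B.lab then B.fin else "z"]
13. n1.cnt = false  [B.lab == false]
14. n5.sig = 28  [terminal]
15. n7.lab = true  [true]
16. n7.fin = "qr"  ["qr"]
17. n8.pre = true  [B.lab == true]
18. n8.wid = 8  [len(B.fin) + 6]
19. n8.acc = "qr"  [if B.lab then B.fin else "v"]
20. n9.env = true  [terminal]
21. n10.env = false  [terminal]
22. n8.lim = -7  [A.wid - 15]
23. n11.pre = false  [B.lab == false]
24. n11.wid = 30  [30]
25. n11.acc = "nqr"  ["n" ++ B.fin]
26. n12.env = false  [terminal]
27. n13.sig = 21  [terminal]
28. n11.lim = 28  [A.wid - 2]
29. n7.pre = "qrr"  [B.fin ++ "r"]
30. n7.cnt = false  [A₀.lim > -7]
31. n16.env = false  [terminal]
32. n15.sig = -3  [-3]
33. n15.live = true  [d.env == false]
34. n17.off = false  [terminal]
35. n18.env = true  [terminal]
36. n14.sig = 18  [18]
37. n14.live = false  [false]
38. n6.sig = 18  [S₁.sig]
39. n6.live = false  [B.cnt == true]
40. n0.sig = 29  [(if B.cnt then S₁.sig else b.sig) + 1]
41. n0.live = true  [S₁.sig > 17]

false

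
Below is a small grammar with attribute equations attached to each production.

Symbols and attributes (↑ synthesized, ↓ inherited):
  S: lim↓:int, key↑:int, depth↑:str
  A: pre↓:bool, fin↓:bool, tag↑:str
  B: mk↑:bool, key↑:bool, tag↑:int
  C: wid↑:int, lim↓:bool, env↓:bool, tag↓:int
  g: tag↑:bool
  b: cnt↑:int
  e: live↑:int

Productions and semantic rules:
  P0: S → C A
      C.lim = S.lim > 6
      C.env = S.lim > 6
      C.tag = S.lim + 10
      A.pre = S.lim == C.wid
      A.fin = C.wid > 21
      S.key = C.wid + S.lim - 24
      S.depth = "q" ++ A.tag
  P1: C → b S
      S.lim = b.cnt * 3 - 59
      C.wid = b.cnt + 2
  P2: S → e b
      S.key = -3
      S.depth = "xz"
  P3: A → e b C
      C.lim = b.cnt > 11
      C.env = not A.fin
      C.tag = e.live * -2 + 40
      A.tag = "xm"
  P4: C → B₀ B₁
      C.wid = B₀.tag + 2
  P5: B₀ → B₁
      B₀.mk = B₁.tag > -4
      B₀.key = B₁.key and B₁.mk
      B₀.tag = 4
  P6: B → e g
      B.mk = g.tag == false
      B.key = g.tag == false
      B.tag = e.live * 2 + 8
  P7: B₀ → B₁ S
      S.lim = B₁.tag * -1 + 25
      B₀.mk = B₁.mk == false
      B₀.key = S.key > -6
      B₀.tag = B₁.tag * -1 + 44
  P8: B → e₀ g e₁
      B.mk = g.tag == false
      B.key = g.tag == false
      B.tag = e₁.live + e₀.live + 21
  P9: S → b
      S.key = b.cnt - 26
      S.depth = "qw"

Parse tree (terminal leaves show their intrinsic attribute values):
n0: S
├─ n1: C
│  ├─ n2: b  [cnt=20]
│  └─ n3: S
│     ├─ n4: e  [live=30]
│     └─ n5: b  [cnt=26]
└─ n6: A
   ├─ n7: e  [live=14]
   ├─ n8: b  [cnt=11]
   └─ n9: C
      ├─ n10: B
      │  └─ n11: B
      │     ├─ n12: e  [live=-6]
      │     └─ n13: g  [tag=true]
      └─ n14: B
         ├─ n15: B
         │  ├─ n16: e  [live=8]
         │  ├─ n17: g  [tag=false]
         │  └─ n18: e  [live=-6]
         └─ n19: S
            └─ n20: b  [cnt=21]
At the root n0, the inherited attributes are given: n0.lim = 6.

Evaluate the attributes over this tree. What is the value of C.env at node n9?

1. n0.lim = 6  [given at root]
2. n1.lim = false  [S.lim > 6]
3. n1.env = false  [S.lim > 6]
4. n1.tag = 16  [S.lim + 10]
5. n2.cnt = 20  [terminal]
6. n3.lim = 1  [b.cnt * 3 - 59]
7. n4.live = 30  [terminal]
8. n5.cnt = 26  [terminal]
9. n3.key = -3  [-3]
10. n3.depth = "xz"  ["xz"]
11. n1.wid = 22  [b.cnt + 2]
12. n6.pre = false  [S.lim == C.wid]
13. n6.fin = true  [C.wid > 21]
14. n7.live = 14  [terminal]
15. n8.cnt = 11  [terminal]
16. n9.lim = false  [b.cnt > 11]
17. n9.env = false  [not A.fin]
18. n9.tag = 12  [e.live * -2 + 40]
19. n12.live = -6  [terminal]
20. n13.tag = true  [terminal]
21. n11.mk = false  [g.tag == false]
22. n11.key = false  [g.tag == false]
23. n11.tag = -4  [e.live * 2 + 8]
24. n10.mk = false  [B₁.tag > -4]
25. n10.key = false  [B₁.key and B₁.mk]
26. n10.tag = 4  [4]
27. n16.live = 8  [terminal]
28. n17.tag = false  [terminal]
29. n18.live = -6  [terminal]
30. n15.mk = true  [g.tag == false]
31. n15.key = true  [g.tag == false]
32. n15.tag = 23  [e₁.live + e₀.live + 21]
33. n19.lim = 2  [B₁.tag * -1 + 25]
34. n20.cnt = 21  [terminal]
35. n19.key = -5  [b.cnt - 26]
36. n19.depth = "qw"  ["qw"]
37. n14.mk = false  [B₁.mk == false]
38. n14.key = true  [S.key > -6]
39. n14.tag = 21  [B₁.tag * -1 + 44]
40. n9.wid = 6  [B₀.tag + 2]
41. n6.tag = "xm"  ["xm"]
42. n0.key = 4  [C.wid + S.lim - 24]
43. n0.depth = "qxm"  ["q" ++ A.tag]

false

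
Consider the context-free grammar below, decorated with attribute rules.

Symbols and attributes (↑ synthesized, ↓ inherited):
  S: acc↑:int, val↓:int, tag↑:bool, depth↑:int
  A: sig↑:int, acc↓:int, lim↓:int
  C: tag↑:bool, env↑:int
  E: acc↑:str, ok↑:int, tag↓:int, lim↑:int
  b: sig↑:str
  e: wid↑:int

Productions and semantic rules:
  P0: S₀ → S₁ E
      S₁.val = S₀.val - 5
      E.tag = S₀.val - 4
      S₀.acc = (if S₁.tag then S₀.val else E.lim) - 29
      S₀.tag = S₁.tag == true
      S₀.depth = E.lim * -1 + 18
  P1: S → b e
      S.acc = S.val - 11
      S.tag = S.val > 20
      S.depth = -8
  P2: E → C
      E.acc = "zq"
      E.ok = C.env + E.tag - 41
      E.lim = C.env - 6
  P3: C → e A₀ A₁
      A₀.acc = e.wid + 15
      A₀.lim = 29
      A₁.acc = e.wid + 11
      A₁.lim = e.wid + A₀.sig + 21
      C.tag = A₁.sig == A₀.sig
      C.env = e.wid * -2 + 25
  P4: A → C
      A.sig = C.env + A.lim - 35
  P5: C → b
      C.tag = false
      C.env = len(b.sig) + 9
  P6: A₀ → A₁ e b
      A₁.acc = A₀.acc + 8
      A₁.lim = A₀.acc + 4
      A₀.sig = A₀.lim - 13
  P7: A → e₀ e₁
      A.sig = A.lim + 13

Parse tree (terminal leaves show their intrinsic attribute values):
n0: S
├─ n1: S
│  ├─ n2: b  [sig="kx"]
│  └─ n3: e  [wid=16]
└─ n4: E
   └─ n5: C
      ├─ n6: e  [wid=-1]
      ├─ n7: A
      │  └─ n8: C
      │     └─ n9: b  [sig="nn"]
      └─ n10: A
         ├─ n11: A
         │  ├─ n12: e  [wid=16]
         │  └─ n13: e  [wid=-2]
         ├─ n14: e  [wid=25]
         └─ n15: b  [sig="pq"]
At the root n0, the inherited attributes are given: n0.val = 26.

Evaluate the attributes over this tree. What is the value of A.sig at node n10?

1. n0.val = 26  [given at root]
2. n1.val = 21  [S₀.val - 5]
3. n2.sig = "kx"  [terminal]
4. n3.wid = 16  [terminal]
5. n1.acc = 10  [S.val - 11]
6. n1.tag = true  [S.val > 20]
7. n1.depth = -8  [-8]
8. n4.tag = 22  [S₀.val - 4]
9. n6.wid = -1  [terminal]
10. n7.acc = 14  [e.wid + 15]
11. n7.lim = 29  [29]
12. n9.sig = "nn"  [terminal]
13. n8.tag = false  [false]
14. n8.env = 11  [len(b.sig) + 9]
15. n7.sig = 5  [C.env + A.lim - 35]
16. n10.acc = 10  [e.wid + 11]
17. n10.lim = 25  [e.wid + A₀.sig + 21]
18. n11.acc = 18  [A₀.acc + 8]
19. n11.lim = 14  [A₀.acc + 4]
20. n12.wid = 16  [terminal]
21. n13.wid = -2  [terminal]
22. n11.sig = 27  [A.lim + 13]
23. n14.wid = 25  [terminal]
24. n15.sig = "pq"  [terminal]
25. n10.sig = 12  [A₀.lim - 13]
26. n5.tag = false  [A₁.sig == A₀.sig]
27. n5.env = 27  [e.wid * -2 + 25]
28. n4.acc = "zq"  ["zq"]
29. n4.ok = 8  [C.env + E.tag - 41]
30. n4.lim = 21  [C.env - 6]
31. n0.acc = -3  [(if S₁.tag then S₀.val else E.lim) - 29]
32. n0.tag = true  [S₁.tag == true]
33. n0.depth = -3  [E.lim * -1 + 18]

12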